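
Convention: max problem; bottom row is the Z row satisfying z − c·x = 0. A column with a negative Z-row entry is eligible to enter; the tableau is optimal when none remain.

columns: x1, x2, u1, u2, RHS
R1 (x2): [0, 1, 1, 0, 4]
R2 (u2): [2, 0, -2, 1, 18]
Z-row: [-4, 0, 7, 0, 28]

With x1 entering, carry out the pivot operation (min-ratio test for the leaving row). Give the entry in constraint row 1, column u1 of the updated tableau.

1

Ratio test on column x1 — row 1: entry 0 ≤ 0; row 2: 18/2 = 9. Minimum is 9 at row 2 (u2 leaves); pivot element 2.
Divide row 2 by 2; eliminate column x1 from the other rows.
Row 1 update in column u1: 1 − 0·(-1) = 1.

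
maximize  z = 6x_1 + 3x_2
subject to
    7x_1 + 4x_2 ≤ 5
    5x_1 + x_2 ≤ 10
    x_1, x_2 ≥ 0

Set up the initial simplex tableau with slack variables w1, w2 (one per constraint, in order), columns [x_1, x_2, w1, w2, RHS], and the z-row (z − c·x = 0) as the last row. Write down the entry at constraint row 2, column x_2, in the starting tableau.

Constraint 2 has coefficient 1 on x_2.

1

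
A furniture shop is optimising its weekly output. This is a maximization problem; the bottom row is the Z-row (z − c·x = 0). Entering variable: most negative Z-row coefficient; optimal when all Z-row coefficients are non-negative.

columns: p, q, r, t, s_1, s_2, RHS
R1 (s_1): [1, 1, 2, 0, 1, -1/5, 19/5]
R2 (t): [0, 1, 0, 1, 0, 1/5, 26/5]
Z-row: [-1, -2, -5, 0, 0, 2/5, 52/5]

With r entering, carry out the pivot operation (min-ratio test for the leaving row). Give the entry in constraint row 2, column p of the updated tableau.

0

Ratio test on column r — row 1: (19/5)/2 = 19/10; row 2: entry 0 ≤ 0. Minimum is 19/10 at row 1 (s_1 leaves); pivot element 2.
Divide row 1 by 2; eliminate column r from the other rows.
Row 2 update in column p: 0 − 0·(1/2) = 0.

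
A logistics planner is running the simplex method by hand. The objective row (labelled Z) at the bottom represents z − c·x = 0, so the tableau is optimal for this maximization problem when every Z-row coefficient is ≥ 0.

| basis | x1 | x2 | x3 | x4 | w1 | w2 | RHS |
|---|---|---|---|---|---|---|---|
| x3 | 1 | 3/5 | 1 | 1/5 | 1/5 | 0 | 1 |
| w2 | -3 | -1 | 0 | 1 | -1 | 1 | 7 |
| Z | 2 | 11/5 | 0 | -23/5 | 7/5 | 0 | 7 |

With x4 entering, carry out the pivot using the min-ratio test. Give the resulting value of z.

Ratio test on column x4 — row 1: 1/(1/5) = 5; row 2: 7/1 = 7. Minimum is 5 at row 1 (x3 leaves); pivot element 1/5.
Pivot on row 1; the Z-row RHS becomes 7 − (-23/5)·5 = 30.

30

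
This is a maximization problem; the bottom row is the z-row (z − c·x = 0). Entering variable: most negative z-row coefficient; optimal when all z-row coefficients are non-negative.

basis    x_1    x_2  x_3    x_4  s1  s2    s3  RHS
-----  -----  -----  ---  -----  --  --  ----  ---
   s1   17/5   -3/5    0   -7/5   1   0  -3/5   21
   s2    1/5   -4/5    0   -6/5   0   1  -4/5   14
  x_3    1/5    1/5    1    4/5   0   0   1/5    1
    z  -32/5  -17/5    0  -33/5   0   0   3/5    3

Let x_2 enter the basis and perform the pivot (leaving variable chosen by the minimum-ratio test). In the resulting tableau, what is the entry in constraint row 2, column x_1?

Ratio test on column x_2 — row 1: entry -3/5 ≤ 0; row 2: entry -4/5 ≤ 0; row 3: 1/(1/5) = 5. Minimum is 5 at row 3 (x_3 leaves); pivot element 1/5.
Divide row 3 by 1/5; eliminate column x_2 from the other rows.
Row 2 update in column x_1: 1/5 − (-4/5)·1 = 1.

1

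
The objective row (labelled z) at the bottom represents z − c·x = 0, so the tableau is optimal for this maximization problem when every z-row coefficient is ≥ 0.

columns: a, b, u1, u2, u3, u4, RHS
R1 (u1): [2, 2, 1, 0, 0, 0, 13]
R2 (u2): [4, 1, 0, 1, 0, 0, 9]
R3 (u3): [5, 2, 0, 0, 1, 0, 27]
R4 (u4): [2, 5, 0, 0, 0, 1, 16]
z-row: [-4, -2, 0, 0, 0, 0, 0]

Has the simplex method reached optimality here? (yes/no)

no

The z-row has a negative entry -4 in column a, so it is not optimal.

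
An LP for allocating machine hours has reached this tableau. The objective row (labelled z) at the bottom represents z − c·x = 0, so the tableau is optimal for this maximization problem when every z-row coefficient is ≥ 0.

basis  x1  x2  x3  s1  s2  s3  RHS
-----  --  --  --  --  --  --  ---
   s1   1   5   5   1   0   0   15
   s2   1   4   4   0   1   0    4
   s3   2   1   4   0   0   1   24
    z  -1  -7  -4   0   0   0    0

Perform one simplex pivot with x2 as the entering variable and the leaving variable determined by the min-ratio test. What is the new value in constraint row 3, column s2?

Ratio test on column x2 — row 1: 15/5 = 3; row 2: 4/4 = 1; row 3: 24/1 = 24. Minimum is 1 at row 2 (s2 leaves); pivot element 4.
Divide row 2 by 4; eliminate column x2 from the other rows.
Row 3 update in column s2: 0 − 1·(1/4) = -1/4.

-1/4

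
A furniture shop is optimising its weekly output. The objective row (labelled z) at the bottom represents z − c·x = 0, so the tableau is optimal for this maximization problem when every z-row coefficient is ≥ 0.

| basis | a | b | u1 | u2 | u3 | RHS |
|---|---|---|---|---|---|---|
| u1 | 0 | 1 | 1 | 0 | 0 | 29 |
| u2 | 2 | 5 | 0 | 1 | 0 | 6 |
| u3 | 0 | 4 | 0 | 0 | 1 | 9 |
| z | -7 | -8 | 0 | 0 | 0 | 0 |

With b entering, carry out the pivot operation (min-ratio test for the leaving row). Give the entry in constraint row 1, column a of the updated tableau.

-2/5

Ratio test on column b — row 1: 29/1 = 29; row 2: 6/5 = 6/5; row 3: 9/4 = 9/4. Minimum is 6/5 at row 2 (u2 leaves); pivot element 5.
Divide row 2 by 5; eliminate column b from the other rows.
Row 1 update in column a: 0 − 1·(2/5) = -2/5.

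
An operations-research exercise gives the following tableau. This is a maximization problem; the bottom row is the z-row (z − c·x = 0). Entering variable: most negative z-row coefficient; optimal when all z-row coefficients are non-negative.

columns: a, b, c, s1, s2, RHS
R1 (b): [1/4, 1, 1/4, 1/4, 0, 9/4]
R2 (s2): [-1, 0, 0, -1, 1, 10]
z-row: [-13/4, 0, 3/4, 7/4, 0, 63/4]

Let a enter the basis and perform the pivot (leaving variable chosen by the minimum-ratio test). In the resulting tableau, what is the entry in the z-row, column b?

13

Ratio test on column a — row 1: (9/4)/(1/4) = 9; row 2: entry -1 ≤ 0. Minimum is 9 at row 1 (b leaves); pivot element 1/4.
Divide row 1 by 1/4; eliminate column a from the other rows.
z-row update in column b: 0 − (-13/4)·4 = 13.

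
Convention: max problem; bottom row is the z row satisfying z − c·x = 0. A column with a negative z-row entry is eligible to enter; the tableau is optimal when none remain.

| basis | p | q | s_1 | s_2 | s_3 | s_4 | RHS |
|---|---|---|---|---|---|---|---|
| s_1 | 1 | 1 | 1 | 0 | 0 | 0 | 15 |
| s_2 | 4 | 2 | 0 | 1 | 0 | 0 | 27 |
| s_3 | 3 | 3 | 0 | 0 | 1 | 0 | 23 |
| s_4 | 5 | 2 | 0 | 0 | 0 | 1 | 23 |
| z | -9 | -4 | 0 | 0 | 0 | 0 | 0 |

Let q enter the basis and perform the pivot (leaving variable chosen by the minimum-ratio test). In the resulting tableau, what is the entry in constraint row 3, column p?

Ratio test on column q — row 1: 15/1 = 15; row 2: 27/2 = 27/2; row 3: 23/3 = 23/3; row 4: 23/2 = 23/2. Minimum is 23/3 at row 3 (s_3 leaves); pivot element 3.
Divide row 3 by 3; eliminate column q from the other rows.
In the new row 3, the p entry is the old entry divided by the pivot: 3/3 = 1.

1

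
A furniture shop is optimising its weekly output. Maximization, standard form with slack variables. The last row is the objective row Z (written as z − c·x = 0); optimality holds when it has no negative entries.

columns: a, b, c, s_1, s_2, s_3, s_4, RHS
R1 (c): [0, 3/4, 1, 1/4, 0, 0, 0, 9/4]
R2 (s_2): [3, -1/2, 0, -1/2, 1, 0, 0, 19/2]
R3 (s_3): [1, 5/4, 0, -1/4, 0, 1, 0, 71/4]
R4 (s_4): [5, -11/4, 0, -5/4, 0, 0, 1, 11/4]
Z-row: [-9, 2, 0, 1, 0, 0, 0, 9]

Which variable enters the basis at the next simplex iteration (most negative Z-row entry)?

a

Negative Z-row entries: a: -9.
The most negative is -9 in column a, so a enters.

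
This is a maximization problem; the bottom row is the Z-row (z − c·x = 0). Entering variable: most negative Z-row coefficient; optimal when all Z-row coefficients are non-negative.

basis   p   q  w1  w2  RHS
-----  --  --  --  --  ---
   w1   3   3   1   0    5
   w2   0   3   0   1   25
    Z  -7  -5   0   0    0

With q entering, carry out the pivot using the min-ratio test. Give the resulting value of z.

Ratio test on column q — row 1: 5/3 = 5/3; row 2: 25/3 = 25/3. Minimum is 5/3 at row 1 (w1 leaves); pivot element 3.
Pivot on row 1; the Z-row RHS becomes 0 − (-5)·(5/3) = 25/3.

25/3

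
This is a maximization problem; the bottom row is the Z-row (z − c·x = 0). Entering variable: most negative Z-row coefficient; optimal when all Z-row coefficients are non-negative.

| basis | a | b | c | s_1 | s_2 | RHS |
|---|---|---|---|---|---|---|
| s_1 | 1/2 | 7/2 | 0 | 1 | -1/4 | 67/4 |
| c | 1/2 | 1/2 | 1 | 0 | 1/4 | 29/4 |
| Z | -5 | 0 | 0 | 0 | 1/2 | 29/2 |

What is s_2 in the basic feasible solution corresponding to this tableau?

s_2 is not in the basis, so in the current basic feasible solution s_2 = 0.

0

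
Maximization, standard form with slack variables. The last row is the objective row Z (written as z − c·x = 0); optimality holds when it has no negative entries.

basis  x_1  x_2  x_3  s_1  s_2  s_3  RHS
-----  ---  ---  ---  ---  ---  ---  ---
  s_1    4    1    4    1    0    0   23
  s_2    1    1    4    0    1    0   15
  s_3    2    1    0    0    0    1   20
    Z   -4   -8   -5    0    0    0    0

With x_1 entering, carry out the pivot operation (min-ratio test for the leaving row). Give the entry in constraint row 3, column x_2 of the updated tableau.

1/2

Ratio test on column x_1 — row 1: 23/4 = 23/4; row 2: 15/1 = 15; row 3: 20/2 = 10. Minimum is 23/4 at row 1 (s_1 leaves); pivot element 4.
Divide row 1 by 4; eliminate column x_1 from the other rows.
Row 3 update in column x_2: 1 − 2·(1/4) = 1/2.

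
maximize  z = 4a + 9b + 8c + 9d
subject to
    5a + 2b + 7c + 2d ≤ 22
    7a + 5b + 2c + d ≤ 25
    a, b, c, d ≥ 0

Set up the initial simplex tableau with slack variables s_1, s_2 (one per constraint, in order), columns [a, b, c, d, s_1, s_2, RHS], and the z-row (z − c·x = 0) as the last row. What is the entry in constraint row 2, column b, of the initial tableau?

5

Constraint 2 has coefficient 5 on b.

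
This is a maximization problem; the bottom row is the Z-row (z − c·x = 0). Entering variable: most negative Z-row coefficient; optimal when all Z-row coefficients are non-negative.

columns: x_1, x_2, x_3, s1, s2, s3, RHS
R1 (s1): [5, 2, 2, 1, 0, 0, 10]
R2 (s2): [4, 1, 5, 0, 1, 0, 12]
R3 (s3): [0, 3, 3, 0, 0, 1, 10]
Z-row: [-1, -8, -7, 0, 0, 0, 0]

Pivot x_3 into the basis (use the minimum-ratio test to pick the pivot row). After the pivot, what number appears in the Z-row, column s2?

7/5

Ratio test on column x_3 — row 1: 10/2 = 5; row 2: 12/5 = 12/5; row 3: 10/3 = 10/3. Minimum is 12/5 at row 2 (s2 leaves); pivot element 5.
Divide row 2 by 5; eliminate column x_3 from the other rows.
Z-row update in column s2: 0 − (-7)·(1/5) = 7/5.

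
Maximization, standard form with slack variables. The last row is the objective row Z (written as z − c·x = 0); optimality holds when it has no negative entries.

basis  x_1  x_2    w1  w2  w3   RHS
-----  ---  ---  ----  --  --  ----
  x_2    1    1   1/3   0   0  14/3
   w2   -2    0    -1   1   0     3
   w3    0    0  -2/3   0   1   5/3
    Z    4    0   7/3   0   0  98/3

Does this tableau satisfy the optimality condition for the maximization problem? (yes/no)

yes

Every Z-row coefficient is ≥ 0, so the tableau is optimal.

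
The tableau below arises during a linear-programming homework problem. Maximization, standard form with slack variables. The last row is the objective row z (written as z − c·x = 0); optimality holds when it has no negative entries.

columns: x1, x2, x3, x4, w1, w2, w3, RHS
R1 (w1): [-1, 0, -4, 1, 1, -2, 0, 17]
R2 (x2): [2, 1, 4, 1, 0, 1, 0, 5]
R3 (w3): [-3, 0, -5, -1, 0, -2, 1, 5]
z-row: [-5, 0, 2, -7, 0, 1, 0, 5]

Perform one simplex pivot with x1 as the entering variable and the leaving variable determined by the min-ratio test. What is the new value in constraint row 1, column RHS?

39/2

Ratio test on column x1 — row 1: entry -1 ≤ 0; row 2: 5/2 = 5/2; row 3: entry -3 ≤ 0. Minimum is 5/2 at row 2 (x2 leaves); pivot element 2.
Divide row 2 by 2; eliminate column x1 from the other rows.
Row 1 update in column RHS: 17 − (-1)·(5/2) = 39/2.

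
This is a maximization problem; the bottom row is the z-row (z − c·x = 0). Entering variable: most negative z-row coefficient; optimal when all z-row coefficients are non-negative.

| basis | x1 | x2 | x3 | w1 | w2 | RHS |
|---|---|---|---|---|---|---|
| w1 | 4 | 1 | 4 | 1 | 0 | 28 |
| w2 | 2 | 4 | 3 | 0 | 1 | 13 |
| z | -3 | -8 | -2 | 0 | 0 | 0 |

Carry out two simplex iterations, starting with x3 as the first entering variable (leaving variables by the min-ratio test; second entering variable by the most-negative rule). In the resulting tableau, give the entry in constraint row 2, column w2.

1/4

Ratio test on column x3 — row 1: 28/4 = 7; row 2: 13/3 = 13/3. Minimum is 13/3 at row 2 (w2 leaves); pivot element 3.
Divide row 2 by 3; eliminate column x3 from the other rows.
Second iteration: most negative z-row entry is -16/3 in column x2, so x2 enters.
Ratio test on column x2 — row 1: entry -13/3 ≤ 0; row 2: (13/3)/(4/3) = 13/4. Minimum is 13/4 at row 2 (x3 leaves); pivot element 4/3.
Divide row 2 by 4/3; eliminate column x2 from the other rows.
After both pivots, the entry at constraint row 2, column w2 is 1/4.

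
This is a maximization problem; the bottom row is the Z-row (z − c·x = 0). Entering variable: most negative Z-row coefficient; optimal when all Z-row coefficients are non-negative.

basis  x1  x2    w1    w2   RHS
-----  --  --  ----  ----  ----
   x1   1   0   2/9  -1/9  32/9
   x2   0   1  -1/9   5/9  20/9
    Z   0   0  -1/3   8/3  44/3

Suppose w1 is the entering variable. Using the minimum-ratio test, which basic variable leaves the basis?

x1

Column w1 entries and ratios — x1: (32/9)/(2/9) = 16; x2: -1/9 ≤ 0, skip.
Smallest ratio is 16 in the row of x1, so x1 leaves.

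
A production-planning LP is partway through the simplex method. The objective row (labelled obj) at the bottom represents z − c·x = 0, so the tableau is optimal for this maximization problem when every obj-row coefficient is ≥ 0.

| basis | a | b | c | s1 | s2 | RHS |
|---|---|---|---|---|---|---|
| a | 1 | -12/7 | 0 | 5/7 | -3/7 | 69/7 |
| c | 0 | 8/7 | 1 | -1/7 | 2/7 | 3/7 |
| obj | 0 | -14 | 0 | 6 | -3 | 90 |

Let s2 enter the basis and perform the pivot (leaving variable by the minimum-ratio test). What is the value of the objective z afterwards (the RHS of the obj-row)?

Ratio test on column s2 — row 1: entry -3/7 ≤ 0; row 2: (3/7)/(2/7) = 3/2. Minimum is 3/2 at row 2 (c leaves); pivot element 2/7.
Pivot on row 2; the obj-row RHS becomes 90 − (-3)·(3/2) = 189/2.

189/2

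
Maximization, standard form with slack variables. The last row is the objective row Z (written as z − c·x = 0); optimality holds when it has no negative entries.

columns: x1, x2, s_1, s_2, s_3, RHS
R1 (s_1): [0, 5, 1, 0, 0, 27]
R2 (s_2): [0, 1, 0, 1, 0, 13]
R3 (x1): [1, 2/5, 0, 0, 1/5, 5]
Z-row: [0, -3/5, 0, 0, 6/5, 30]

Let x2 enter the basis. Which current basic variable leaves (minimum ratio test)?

Column x2 entries and ratios — s_1: 27/5 = 27/5; s_2: 13/1 = 13; x1: 5/(2/5) = 25/2.
Smallest ratio is 27/5 in the row of s_1, so s_1 leaves.

s_1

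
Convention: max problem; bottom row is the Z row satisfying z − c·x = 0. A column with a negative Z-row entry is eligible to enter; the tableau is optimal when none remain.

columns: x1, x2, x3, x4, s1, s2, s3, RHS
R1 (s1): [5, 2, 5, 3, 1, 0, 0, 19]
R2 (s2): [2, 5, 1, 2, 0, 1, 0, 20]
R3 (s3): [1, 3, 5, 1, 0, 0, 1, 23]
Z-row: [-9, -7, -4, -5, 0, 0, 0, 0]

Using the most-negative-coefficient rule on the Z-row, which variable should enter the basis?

Negative Z-row entries: x1: -9, x2: -7, x3: -4, x4: -5.
The most negative is -9 in column x1, so x1 enters.

x1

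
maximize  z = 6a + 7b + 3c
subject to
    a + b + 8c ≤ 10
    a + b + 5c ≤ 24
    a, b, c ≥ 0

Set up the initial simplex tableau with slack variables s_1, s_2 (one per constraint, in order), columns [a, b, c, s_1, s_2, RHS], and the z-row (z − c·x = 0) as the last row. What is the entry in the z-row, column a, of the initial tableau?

The z-row carries the negated objective coefficients: the a entry is -6.

-6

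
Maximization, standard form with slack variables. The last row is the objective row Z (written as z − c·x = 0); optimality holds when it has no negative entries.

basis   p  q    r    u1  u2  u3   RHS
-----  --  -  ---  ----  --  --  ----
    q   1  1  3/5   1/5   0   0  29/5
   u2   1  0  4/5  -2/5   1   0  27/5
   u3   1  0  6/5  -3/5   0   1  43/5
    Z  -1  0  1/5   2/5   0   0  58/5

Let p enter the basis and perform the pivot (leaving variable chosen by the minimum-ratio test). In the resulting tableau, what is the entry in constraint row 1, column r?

Ratio test on column p — row 1: (29/5)/1 = 29/5; row 2: (27/5)/1 = 27/5; row 3: (43/5)/1 = 43/5. Minimum is 27/5 at row 2 (u2 leaves); pivot element 1.
Divide row 2 by 1; eliminate column p from the other rows.
Row 1 update in column r: 3/5 − 1·(4/5) = -1/5.

-1/5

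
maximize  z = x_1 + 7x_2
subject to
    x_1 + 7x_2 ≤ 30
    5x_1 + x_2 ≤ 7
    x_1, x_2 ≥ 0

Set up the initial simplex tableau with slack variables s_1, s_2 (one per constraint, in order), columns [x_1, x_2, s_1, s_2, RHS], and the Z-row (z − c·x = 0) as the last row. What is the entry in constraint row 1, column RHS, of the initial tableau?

The RHS of constraint 1 is b_1 = 30.

30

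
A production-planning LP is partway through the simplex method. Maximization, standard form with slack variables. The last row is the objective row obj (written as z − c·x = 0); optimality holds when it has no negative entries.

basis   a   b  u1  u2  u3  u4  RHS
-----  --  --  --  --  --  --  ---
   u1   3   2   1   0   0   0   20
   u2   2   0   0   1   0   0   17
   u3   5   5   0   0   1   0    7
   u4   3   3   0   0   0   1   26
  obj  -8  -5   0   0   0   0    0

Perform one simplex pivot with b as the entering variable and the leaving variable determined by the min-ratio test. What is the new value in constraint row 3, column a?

Ratio test on column b — row 1: 20/2 = 10; row 2: entry 0 ≤ 0; row 3: 7/5 = 7/5; row 4: 26/3 = 26/3. Minimum is 7/5 at row 3 (u3 leaves); pivot element 5.
Divide row 3 by 5; eliminate column b from the other rows.
In the new row 3, the a entry is the old entry divided by the pivot: 5/5 = 1.

1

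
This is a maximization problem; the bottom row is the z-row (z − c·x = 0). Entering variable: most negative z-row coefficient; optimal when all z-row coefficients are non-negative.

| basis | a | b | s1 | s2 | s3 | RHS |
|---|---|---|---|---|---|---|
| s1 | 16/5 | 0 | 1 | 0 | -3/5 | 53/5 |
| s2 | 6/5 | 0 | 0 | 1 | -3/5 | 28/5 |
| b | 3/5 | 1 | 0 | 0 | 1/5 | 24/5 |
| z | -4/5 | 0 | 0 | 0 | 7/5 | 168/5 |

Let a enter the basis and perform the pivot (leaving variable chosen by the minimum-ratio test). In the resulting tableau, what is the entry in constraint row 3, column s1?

-3/16

Ratio test on column a — row 1: (53/5)/(16/5) = 53/16; row 2: (28/5)/(6/5) = 14/3; row 3: (24/5)/(3/5) = 8. Minimum is 53/16 at row 1 (s1 leaves); pivot element 16/5.
Divide row 1 by 16/5; eliminate column a from the other rows.
Row 3 update in column s1: 0 − (3/5)·(5/16) = -3/16.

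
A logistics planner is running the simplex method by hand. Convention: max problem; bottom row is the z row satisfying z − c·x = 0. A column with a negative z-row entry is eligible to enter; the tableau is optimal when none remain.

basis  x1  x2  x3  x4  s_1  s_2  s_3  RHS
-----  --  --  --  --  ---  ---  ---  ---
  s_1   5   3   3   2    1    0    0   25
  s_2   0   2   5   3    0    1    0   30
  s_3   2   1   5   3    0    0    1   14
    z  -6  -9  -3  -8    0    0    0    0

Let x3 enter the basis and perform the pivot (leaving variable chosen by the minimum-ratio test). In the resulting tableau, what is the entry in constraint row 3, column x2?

Ratio test on column x3 — row 1: 25/3 = 25/3; row 2: 30/5 = 6; row 3: 14/5 = 14/5. Minimum is 14/5 at row 3 (s_3 leaves); pivot element 5.
Divide row 3 by 5; eliminate column x3 from the other rows.
In the new row 3, the x2 entry is the old entry divided by the pivot: 1/5 = 1/5.

1/5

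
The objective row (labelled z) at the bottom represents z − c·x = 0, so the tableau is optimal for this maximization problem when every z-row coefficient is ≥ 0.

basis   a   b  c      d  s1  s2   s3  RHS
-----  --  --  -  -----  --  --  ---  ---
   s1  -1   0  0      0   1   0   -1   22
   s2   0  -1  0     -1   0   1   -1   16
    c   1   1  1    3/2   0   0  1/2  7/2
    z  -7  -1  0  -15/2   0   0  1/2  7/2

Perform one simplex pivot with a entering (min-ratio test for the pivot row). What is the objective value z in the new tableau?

Ratio test on column a — row 1: entry -1 ≤ 0; row 2: entry 0 ≤ 0; row 3: (7/2)/1 = 7/2. Minimum is 7/2 at row 3 (c leaves); pivot element 1.
Pivot on row 3; the z-row RHS becomes 7/2 − (-7)·(7/2) = 28.

28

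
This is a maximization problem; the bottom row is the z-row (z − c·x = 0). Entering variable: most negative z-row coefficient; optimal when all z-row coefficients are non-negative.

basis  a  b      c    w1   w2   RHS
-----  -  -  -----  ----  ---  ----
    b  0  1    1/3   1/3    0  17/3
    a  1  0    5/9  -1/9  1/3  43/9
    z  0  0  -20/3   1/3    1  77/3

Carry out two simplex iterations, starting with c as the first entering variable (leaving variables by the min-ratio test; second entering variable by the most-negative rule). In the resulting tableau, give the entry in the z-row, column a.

Ratio test on column c — row 1: (17/3)/(1/3) = 17; row 2: (43/9)/(5/9) = 43/5. Minimum is 43/5 at row 2 (a leaves); pivot element 5/9.
Divide row 2 by 5/9; eliminate column c from the other rows.
Second iteration: most negative z-row entry is -1 in column w1, so w1 enters.
Ratio test on column w1 — row 1: (14/5)/(2/5) = 7; row 2: entry -1/5 ≤ 0. Minimum is 7 at row 1 (b leaves); pivot element 2/5.
Divide row 1 by 2/5; eliminate column w1 from the other rows.
After both pivots, the entry at the z-row, column a is 21/2.

21/2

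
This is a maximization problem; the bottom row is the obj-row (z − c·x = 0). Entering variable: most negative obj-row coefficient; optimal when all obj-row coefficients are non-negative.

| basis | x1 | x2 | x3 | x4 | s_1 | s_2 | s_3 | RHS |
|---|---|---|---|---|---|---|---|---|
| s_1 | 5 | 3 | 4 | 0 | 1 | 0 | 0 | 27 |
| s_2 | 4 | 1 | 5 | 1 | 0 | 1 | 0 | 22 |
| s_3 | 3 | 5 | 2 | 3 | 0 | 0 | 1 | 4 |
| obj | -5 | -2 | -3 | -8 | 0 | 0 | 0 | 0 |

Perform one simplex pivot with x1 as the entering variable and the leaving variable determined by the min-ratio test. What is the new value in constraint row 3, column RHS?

Ratio test on column x1 — row 1: 27/5 = 27/5; row 2: 22/4 = 11/2; row 3: 4/3 = 4/3. Minimum is 4/3 at row 3 (s_3 leaves); pivot element 3.
Divide row 3 by 3; eliminate column x1 from the other rows.
In the new row 3, the RHS entry is the old entry divided by the pivot: 4/3 = 4/3.

4/3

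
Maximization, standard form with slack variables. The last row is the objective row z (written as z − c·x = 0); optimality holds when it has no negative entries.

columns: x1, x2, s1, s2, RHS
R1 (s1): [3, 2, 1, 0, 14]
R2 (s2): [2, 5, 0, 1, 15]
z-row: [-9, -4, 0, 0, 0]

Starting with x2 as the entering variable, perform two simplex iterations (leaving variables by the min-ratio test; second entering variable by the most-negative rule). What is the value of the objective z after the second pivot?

Ratio test on column x2 — row 1: 14/2 = 7; row 2: 15/5 = 3. Minimum is 3 at row 2 (s2 leaves); pivot element 5.
Pivot on row 2; the z-row RHS becomes 0 − (-4)·3 = 12.
Next entering variable (most negative z-row entry -37/5): x1.
Ratio test on column x1 — row 1: 8/(11/5) = 40/11; row 2: 3/(2/5) = 15/2. Minimum is 40/11 at row 1 (s1 leaves); pivot element 11/5.
After the second pivot the z-row RHS is 12 − (-37/5)·(40/11) = 428/11.

428/11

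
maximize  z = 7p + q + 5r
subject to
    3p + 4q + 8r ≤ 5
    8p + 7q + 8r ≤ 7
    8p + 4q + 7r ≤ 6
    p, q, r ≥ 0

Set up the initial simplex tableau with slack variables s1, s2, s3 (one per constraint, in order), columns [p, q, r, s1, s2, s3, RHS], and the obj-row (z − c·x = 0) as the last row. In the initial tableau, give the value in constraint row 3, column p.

Constraint 3 has coefficient 8 on p.

8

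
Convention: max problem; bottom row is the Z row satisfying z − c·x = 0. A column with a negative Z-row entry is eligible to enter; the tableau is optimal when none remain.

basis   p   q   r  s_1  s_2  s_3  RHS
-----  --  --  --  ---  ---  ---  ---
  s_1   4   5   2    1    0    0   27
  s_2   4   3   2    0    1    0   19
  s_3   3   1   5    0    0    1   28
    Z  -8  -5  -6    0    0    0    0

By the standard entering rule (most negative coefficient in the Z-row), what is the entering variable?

p

Negative Z-row entries: p: -8, q: -5, r: -6.
The most negative is -8 in column p, so p enters.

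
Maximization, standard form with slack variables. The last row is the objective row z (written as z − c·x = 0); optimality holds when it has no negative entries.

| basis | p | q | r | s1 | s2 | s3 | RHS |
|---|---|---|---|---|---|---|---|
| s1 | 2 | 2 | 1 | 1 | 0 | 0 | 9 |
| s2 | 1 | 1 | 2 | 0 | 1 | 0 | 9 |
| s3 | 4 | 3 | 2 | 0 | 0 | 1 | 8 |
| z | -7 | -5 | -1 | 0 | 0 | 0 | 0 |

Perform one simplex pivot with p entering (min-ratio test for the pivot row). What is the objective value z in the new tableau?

14

Ratio test on column p — row 1: 9/2 = 9/2; row 2: 9/1 = 9; row 3: 8/4 = 2. Minimum is 2 at row 3 (s3 leaves); pivot element 4.
Pivot on row 3; the z-row RHS becomes 0 − (-7)·2 = 14.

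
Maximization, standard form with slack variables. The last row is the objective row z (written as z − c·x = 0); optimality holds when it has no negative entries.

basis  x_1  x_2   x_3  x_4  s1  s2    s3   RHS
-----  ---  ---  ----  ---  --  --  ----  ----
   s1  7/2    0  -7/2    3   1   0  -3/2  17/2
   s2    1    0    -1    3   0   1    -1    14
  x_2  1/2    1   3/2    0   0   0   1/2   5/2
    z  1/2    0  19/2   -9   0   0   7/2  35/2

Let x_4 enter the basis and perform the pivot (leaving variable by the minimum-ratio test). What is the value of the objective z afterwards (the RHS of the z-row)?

Ratio test on column x_4 — row 1: (17/2)/3 = 17/6; row 2: 14/3 = 14/3; row 3: entry 0 ≤ 0. Minimum is 17/6 at row 1 (s1 leaves); pivot element 3.
Pivot on row 1; the z-row RHS becomes 35/2 − (-9)·(17/6) = 43.

43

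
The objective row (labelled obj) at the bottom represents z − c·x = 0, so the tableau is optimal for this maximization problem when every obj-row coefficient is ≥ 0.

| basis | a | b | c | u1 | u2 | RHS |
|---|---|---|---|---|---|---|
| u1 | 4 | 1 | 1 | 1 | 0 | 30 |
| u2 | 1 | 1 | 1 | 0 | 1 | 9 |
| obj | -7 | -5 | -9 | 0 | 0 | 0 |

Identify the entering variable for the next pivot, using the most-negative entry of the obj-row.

Negative obj-row entries: a: -7, b: -5, c: -9.
The most negative is -9 in column c, so c enters.

c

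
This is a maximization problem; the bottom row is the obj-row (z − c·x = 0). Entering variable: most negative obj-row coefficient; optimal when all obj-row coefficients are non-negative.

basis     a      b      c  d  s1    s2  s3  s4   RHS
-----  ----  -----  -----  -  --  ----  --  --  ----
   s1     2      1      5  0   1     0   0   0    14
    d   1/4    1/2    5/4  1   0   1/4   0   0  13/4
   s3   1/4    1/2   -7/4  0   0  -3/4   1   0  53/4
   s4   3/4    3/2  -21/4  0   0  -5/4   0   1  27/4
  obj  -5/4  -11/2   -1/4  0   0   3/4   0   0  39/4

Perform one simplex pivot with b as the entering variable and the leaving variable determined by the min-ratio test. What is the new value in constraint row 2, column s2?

2/3

Ratio test on column b — row 1: 14/1 = 14; row 2: (13/4)/(1/2) = 13/2; row 3: (53/4)/(1/2) = 53/2; row 4: (27/4)/(3/2) = 9/2. Minimum is 9/2 at row 4 (s4 leaves); pivot element 3/2.
Divide row 4 by 3/2; eliminate column b from the other rows.
Row 2 update in column s2: 1/4 − (1/2)·(-5/6) = 2/3.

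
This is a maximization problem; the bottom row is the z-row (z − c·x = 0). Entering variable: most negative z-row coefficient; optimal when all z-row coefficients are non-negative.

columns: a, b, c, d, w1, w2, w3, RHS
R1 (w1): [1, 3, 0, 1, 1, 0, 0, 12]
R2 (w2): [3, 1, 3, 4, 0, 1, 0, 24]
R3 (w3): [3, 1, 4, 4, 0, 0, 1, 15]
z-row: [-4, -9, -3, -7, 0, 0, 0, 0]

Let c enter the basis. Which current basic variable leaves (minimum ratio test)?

Column c entries and ratios — w1: 0 ≤ 0, skip; w2: 24/3 = 8; w3: 15/4 = 15/4.
Smallest ratio is 15/4 in the row of w3, so w3 leaves.

w3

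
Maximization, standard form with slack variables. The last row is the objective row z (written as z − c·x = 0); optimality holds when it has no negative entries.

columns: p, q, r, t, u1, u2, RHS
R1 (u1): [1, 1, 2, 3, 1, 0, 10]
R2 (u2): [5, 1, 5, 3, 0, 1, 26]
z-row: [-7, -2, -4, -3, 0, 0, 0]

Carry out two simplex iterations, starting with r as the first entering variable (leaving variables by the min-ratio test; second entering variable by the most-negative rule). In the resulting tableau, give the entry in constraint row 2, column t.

-9/5

Ratio test on column r — row 1: 10/2 = 5; row 2: 26/5 = 26/5. Minimum is 5 at row 1 (u1 leaves); pivot element 2.
Divide row 1 by 2; eliminate column r from the other rows.
Second iteration: most negative z-row entry is -5 in column p, so p enters.
Ratio test on column p — row 1: 5/(1/2) = 10; row 2: 1/(5/2) = 2/5. Minimum is 2/5 at row 2 (u2 leaves); pivot element 5/2.
Divide row 2 by 5/2; eliminate column p from the other rows.
After both pivots, the entry at constraint row 2, column t is -9/5.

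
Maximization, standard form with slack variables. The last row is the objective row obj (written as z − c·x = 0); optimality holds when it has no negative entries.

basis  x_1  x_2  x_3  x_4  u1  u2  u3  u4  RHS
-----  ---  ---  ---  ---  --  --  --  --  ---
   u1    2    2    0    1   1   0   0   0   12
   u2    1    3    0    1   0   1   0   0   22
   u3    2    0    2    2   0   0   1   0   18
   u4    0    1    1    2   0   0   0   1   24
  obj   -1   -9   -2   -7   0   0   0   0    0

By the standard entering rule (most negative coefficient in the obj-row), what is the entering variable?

x_2

Negative obj-row entries: x_1: -1, x_2: -9, x_3: -2, x_4: -7.
The most negative is -9 in column x_2, so x_2 enters.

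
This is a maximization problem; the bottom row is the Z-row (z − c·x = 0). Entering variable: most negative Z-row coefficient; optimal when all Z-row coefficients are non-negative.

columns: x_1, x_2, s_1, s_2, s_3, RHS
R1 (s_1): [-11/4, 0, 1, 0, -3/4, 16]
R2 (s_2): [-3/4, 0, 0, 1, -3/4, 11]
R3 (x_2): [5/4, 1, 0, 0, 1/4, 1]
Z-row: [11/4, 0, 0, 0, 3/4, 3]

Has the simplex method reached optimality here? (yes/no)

Every Z-row coefficient is ≥ 0, so the tableau is optimal.

yes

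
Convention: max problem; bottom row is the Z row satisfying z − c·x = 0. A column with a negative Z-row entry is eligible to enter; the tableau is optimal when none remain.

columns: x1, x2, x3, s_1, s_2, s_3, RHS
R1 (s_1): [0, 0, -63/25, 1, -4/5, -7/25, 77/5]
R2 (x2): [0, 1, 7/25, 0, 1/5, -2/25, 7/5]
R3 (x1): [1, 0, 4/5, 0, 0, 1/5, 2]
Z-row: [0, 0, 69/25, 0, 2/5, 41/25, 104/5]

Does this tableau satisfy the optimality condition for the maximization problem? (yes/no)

Every Z-row coefficient is ≥ 0, so the tableau is optimal.

yes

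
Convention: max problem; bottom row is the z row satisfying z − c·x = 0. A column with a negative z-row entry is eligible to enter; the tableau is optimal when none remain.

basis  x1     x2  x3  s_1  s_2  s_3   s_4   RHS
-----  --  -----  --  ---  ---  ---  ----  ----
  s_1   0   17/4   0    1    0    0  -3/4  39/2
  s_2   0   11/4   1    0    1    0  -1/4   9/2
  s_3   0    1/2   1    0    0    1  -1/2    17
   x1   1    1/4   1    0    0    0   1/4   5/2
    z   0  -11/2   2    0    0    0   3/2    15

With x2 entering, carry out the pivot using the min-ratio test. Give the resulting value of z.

24

Ratio test on column x2 — row 1: (39/2)/(17/4) = 78/17; row 2: (9/2)/(11/4) = 18/11; row 3: 17/(1/2) = 34; row 4: (5/2)/(1/4) = 10. Minimum is 18/11 at row 2 (s_2 leaves); pivot element 11/4.
Pivot on row 2; the z-row RHS becomes 15 − (-11/2)·(18/11) = 24.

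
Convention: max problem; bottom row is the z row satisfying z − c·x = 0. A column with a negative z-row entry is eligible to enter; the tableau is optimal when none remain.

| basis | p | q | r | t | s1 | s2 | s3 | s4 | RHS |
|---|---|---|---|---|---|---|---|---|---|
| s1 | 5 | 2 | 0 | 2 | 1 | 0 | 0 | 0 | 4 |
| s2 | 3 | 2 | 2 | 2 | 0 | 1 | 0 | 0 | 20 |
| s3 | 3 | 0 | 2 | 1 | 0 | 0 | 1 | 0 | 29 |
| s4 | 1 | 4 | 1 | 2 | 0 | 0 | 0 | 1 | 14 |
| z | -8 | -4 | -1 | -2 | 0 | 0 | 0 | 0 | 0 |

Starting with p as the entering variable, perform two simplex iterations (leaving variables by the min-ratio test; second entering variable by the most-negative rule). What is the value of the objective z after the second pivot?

76/5

Ratio test on column p — row 1: 4/5 = 4/5; row 2: 20/3 = 20/3; row 3: 29/3 = 29/3; row 4: 14/1 = 14. Minimum is 4/5 at row 1 (s1 leaves); pivot element 5.
Pivot on row 1; the z-row RHS becomes 0 − (-8)·(4/5) = 32/5.
Next entering variable (most negative z-row entry -1): r.
Ratio test on column r — row 1: entry 0 ≤ 0; row 2: (88/5)/2 = 44/5; row 3: (133/5)/2 = 133/10; row 4: (66/5)/1 = 66/5. Minimum is 44/5 at row 2 (s2 leaves); pivot element 2.
After the second pivot the z-row RHS is 32/5 − (-1)·(44/5) = 76/5.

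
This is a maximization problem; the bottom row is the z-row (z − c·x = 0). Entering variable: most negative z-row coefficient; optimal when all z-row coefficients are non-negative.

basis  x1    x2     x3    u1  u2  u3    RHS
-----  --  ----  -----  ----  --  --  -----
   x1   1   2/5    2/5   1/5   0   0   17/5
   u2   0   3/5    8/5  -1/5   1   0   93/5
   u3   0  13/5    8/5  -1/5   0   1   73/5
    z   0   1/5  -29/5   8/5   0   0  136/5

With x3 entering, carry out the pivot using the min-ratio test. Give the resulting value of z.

153/2

Ratio test on column x3 — row 1: (17/5)/(2/5) = 17/2; row 2: (93/5)/(8/5) = 93/8; row 3: (73/5)/(8/5) = 73/8. Minimum is 17/2 at row 1 (x1 leaves); pivot element 2/5.
Pivot on row 1; the z-row RHS becomes 136/5 − (-29/5)·(17/2) = 153/2.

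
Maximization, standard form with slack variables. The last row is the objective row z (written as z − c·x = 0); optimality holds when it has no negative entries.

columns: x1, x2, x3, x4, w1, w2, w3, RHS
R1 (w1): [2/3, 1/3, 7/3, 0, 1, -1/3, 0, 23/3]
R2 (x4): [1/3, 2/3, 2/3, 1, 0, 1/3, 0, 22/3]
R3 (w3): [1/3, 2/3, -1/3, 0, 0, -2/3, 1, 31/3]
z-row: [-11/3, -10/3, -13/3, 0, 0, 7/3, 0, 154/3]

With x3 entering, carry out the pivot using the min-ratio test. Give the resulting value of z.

459/7

Ratio test on column x3 — row 1: (23/3)/(7/3) = 23/7; row 2: (22/3)/(2/3) = 11; row 3: entry -1/3 ≤ 0. Minimum is 23/7 at row 1 (w1 leaves); pivot element 7/3.
Pivot on row 1; the z-row RHS becomes 154/3 − (-13/3)·(23/7) = 459/7.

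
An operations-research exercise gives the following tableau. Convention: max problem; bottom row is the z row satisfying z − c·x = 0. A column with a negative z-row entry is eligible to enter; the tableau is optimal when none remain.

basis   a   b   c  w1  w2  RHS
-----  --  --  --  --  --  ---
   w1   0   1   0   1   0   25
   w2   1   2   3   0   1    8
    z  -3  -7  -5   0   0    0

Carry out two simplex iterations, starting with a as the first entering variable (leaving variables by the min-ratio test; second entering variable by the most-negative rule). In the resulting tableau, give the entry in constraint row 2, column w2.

Ratio test on column a — row 1: entry 0 ≤ 0; row 2: 8/1 = 8. Minimum is 8 at row 2 (w2 leaves); pivot element 1.
Divide row 2 by 1; eliminate column a from the other rows.
Second iteration: most negative z-row entry is -1 in column b, so b enters.
Ratio test on column b — row 1: 25/1 = 25; row 2: 8/2 = 4. Minimum is 4 at row 2 (a leaves); pivot element 2.
Divide row 2 by 2; eliminate column b from the other rows.
After both pivots, the entry at constraint row 2, column w2 is 1/2.

1/2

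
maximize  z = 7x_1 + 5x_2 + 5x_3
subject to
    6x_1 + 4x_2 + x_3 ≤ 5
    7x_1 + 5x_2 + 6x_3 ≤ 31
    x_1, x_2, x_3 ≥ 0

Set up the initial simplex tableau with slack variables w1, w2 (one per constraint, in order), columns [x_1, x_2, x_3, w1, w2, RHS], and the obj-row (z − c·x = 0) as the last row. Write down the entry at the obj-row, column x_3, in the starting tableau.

-5

The obj-row carries the negated objective coefficients: the x_3 entry is -5.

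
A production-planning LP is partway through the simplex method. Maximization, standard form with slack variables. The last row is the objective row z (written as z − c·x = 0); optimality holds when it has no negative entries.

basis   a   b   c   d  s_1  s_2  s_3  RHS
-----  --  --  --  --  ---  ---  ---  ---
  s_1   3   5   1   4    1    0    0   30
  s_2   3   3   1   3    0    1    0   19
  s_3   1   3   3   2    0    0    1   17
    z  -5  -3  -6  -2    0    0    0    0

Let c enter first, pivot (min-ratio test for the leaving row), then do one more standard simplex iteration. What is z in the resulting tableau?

Ratio test on column c — row 1: 30/1 = 30; row 2: 19/1 = 19; row 3: 17/3 = 17/3. Minimum is 17/3 at row 3 (s_3 leaves); pivot element 3.
Pivot on row 3; the z-row RHS becomes 0 − (-6)·(17/3) = 34.
Next entering variable (most negative z-row entry -3): a.
Ratio test on column a — row 1: (73/3)/(8/3) = 73/8; row 2: (40/3)/(8/3) = 5; row 3: (17/3)/(1/3) = 17. Minimum is 5 at row 2 (s_2 leaves); pivot element 8/3.
After the second pivot the z-row RHS is 34 − (-3)·5 = 49.

49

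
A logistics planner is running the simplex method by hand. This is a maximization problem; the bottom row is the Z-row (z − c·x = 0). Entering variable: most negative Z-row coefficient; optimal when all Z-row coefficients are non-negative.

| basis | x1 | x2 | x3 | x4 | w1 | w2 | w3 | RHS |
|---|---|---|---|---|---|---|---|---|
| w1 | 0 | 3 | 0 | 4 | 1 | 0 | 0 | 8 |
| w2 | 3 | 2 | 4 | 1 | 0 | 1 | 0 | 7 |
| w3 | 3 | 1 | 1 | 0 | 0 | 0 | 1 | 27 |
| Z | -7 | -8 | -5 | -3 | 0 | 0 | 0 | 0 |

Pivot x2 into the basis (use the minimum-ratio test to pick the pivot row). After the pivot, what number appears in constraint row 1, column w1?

1/3

Ratio test on column x2 — row 1: 8/3 = 8/3; row 2: 7/2 = 7/2; row 3: 27/1 = 27. Minimum is 8/3 at row 1 (w1 leaves); pivot element 3.
Divide row 1 by 3; eliminate column x2 from the other rows.
In the new row 1, the w1 entry is the old entry divided by the pivot: 1/3 = 1/3.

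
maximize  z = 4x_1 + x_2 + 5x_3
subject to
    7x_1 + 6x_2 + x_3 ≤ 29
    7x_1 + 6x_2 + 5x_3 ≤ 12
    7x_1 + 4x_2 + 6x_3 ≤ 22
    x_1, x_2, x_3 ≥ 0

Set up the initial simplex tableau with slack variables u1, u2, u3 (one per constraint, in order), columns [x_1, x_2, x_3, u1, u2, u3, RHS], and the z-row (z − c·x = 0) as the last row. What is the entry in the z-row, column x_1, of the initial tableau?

The z-row carries the negated objective coefficients: the x_1 entry is -4.

-4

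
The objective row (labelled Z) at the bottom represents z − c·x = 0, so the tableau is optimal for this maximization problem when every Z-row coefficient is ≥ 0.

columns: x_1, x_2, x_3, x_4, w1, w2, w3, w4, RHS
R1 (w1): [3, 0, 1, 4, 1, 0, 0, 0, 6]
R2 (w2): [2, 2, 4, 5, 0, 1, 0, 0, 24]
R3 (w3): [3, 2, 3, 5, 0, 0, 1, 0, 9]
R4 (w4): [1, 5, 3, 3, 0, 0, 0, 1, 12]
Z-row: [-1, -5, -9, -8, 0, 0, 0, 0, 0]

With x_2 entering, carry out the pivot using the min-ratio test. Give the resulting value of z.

12

Ratio test on column x_2 — row 1: entry 0 ≤ 0; row 2: 24/2 = 12; row 3: 9/2 = 9/2; row 4: 12/5 = 12/5. Minimum is 12/5 at row 4 (w4 leaves); pivot element 5.
Pivot on row 4; the Z-row RHS becomes 0 − (-5)·(12/5) = 12.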